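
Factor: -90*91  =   - 2^1*3^2 * 5^1 * 7^1*13^1 = - 8190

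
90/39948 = 15/6658 =0.00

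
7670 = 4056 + 3614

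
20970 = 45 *466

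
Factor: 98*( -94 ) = -2^2  *7^2*47^1=- 9212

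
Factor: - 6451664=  - 2^4 * 97^1*4157^1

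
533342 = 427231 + 106111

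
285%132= 21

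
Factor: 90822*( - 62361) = -5663750742 = - 2^1*3^3*13^2*41^1 * 15137^1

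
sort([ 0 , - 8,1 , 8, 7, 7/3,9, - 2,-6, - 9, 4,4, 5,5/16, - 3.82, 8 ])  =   [  -  9 ,  -  8,-6, - 3.82,-2, 0,5/16,1,  7/3 , 4, 4, 5,7,  8, 8, 9] 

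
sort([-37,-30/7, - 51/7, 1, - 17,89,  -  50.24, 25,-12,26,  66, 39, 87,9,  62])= [- 50.24, - 37,-17, - 12,-51/7,-30/7,  1, 9, 25,26, 39, 62, 66,87, 89]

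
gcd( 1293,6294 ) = 3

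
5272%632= 216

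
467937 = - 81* ( - 5777 )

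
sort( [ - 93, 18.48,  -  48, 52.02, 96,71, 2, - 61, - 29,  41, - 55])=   [  -  93,- 61,-55, - 48, - 29  ,  2, 18.48, 41, 52.02 , 71,96]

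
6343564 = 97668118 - 91324554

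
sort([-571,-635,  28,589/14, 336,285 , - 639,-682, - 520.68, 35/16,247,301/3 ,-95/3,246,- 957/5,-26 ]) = [-682, - 639,-635 ,- 571,  -  520.68, -957/5, - 95/3, - 26, 35/16,28, 589/14,301/3, 246, 247,285, 336]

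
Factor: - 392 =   -  2^3*7^2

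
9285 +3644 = 12929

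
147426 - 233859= - 86433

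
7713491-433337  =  7280154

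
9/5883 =3/1961 =0.00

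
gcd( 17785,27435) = 5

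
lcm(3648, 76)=3648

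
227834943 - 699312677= - 471477734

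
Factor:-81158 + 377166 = 296008= 2^3*163^1 *227^1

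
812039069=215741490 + 596297579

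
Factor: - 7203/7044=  - 2^(-2)*7^4*587^(  -  1) = - 2401/2348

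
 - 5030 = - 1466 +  - 3564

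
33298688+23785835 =57084523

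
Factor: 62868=2^2*3^1*13^2*31^1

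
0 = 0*97545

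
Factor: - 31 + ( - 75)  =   - 2^1  *53^1 = -106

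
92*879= 80868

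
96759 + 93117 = 189876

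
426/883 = 426/883 = 0.48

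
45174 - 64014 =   -  18840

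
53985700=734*73550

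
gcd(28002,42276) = 78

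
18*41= 738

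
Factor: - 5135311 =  - 739^1 * 6949^1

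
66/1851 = 22/617 = 0.04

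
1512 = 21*72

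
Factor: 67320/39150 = 748/435 = 2^2*3^(-1 ) * 5^ (-1 )*11^1 * 17^1*29^( - 1) 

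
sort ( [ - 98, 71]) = [-98,71]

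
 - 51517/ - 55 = 51517/55 = 936.67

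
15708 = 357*44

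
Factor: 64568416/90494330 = 32284208/45247165  =  2^4*5^( - 1)*11^1*53^1*3461^1 * 9049433^( - 1 ) 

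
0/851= 0 =0.00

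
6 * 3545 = 21270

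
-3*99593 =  - 298779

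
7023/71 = 98 + 65/71 = 98.92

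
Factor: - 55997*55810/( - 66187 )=2^1 * 5^1 *11^( - 2)*547^(-1 )*5581^1*55997^1 = 3125192570/66187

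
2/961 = 2/961 = 0.00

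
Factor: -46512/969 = - 48= -2^4 * 3^1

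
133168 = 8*16646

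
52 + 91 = 143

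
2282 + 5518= 7800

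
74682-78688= - 4006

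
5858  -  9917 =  - 4059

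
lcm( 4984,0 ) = 0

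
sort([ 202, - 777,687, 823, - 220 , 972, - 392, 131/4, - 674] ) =[ - 777,  -  674 , - 392,-220, 131/4, 202, 687, 823, 972 ]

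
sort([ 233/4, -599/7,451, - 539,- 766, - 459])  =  [-766,-539, - 459, - 599/7,233/4,451]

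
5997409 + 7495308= 13492717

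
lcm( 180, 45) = 180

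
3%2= 1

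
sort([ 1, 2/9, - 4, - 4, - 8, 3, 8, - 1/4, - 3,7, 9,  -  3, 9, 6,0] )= [-8,  -  4,- 4, - 3, - 3, - 1/4, 0,2/9,1,  3,6,7,  8,9 , 9]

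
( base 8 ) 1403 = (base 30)pl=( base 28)rf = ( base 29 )qh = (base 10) 771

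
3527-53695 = - 50168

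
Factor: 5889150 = 2^1*3^2 *5^2* 23^1*569^1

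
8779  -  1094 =7685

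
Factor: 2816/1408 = 2 = 2^1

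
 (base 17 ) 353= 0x3bb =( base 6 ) 4231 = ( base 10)955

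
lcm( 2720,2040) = 8160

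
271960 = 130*2092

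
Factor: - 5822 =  - 2^1*41^1*71^1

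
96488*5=482440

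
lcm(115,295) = 6785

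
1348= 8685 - 7337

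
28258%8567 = 2557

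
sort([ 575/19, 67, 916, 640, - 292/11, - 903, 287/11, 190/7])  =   [-903,-292/11, 287/11,190/7, 575/19, 67,640, 916 ] 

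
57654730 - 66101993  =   - 8447263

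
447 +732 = 1179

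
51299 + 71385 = 122684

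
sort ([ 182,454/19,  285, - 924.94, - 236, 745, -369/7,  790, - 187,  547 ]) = [ - 924.94 , - 236, - 187, - 369/7,454/19, 182,285, 547,745, 790]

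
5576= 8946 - 3370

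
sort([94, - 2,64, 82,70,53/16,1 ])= [-2  ,  1,53/16 , 64,70,82,  94 ]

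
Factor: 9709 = 7^1*19^1*73^1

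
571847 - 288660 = 283187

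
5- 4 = 1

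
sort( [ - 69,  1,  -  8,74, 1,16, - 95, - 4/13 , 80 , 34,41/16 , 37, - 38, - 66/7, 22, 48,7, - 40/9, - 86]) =[ - 95, - 86, - 69, - 38,-66/7 ,  -  8, - 40/9, - 4/13,1,1, 41/16 , 7,16,22,34,37,48,74,80]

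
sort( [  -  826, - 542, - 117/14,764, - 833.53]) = [ - 833.53,- 826, - 542 ,-117/14 , 764]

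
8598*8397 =72197406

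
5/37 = 5/37 =0.14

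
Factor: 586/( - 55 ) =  -2^1*5^ ( - 1 ) * 11^(-1)*293^1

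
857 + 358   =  1215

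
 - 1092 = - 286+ -806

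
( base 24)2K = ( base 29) 2A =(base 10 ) 68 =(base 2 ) 1000100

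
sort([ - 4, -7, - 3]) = [-7, - 4, - 3 ] 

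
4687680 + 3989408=8677088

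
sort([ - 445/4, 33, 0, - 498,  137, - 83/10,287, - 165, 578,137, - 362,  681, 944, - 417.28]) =[ - 498, - 417.28, - 362, - 165, - 445/4 , - 83/10, 0, 33,137, 137, 287, 578, 681,944] 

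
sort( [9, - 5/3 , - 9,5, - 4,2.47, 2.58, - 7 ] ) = [ - 9,-7, - 4,-5/3,2.47 , 2.58, 5, 9 ]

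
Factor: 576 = 2^6*3^2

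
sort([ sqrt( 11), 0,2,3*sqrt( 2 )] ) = [0, 2, sqrt(11), 3*sqrt (2 ) ]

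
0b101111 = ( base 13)38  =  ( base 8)57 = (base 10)47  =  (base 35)1c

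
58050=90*645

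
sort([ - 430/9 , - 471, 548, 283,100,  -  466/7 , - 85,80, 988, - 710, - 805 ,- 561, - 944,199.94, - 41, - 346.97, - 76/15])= [  -  944, - 805, - 710, - 561, - 471, - 346.97, - 85, - 466/7, - 430/9, - 41, - 76/15,  80,100,199.94, 283,  548,988 ] 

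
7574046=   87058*87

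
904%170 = 54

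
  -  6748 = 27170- 33918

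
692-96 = 596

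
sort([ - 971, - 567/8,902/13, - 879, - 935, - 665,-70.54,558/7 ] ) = [ - 971, - 935 ,- 879, - 665, - 567/8, - 70.54, 902/13,558/7 ] 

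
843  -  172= 671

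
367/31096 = 367/31096 = 0.01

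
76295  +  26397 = 102692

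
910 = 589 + 321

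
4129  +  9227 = 13356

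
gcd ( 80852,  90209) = 1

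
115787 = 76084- - 39703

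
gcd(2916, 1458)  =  1458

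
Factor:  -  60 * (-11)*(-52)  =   - 34320  =  -2^4*3^1* 5^1* 11^1*13^1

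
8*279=2232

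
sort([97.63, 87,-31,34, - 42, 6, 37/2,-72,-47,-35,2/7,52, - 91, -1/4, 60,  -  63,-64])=[ - 91 , - 72, - 64,  -  63, - 47,  -  42, - 35, - 31, - 1/4,2/7, 6,37/2,34,52, 60,87,97.63] 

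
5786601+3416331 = 9202932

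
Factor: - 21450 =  - 2^1*3^1 * 5^2*11^1*13^1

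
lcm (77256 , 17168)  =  154512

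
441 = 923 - 482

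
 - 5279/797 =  - 5279/797 = - 6.62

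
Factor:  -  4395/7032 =-5/8 = -2^( - 3) *5^1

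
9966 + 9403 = 19369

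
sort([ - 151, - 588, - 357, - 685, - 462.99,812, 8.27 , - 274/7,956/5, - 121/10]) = [ - 685, - 588, - 462.99,- 357 , - 151, - 274/7, - 121/10,8.27,956/5,812] 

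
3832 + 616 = 4448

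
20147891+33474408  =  53622299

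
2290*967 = 2214430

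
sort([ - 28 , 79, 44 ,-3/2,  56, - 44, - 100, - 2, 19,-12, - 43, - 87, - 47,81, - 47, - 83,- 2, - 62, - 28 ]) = [ - 100,-87,-83, - 62, - 47,-47,-44, - 43, - 28 , - 28,-12,  -  2,-2, - 3/2, 19, 44, 56,79,81 ] 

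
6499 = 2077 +4422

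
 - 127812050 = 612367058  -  740179108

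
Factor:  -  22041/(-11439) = 41^( - 1) * 79^1 = 79/41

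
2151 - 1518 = 633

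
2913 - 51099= - 48186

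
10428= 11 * 948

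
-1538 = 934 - 2472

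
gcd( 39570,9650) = 10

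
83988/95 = 83988/95 = 884.08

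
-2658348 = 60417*( - 44 )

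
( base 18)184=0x1D8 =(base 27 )HD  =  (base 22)LA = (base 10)472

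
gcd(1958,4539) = 89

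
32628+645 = 33273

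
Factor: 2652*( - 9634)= -25549368 =- 2^3*3^1*13^1*17^1*4817^1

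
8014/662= 12 + 35/331 = 12.11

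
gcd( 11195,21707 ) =1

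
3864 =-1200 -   -  5064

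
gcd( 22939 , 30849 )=791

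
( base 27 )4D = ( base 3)11111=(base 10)121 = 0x79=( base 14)89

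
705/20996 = 705/20996 = 0.03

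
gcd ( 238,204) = 34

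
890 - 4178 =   -  3288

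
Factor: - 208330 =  - 2^1*5^1 * 83^1*251^1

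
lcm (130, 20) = 260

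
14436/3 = 4812 = 4812.00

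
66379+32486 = 98865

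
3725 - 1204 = 2521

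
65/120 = 13/24 = 0.54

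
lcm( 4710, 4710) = 4710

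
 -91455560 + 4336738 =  - 87118822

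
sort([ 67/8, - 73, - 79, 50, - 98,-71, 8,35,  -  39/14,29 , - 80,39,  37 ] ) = [-98, - 80, - 79, - 73,  -  71, - 39/14, 8, 67/8, 29, 35,37, 39,50]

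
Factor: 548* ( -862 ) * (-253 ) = 119511128  =  2^3*11^1 * 23^1*137^1*431^1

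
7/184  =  7/184  =  0.04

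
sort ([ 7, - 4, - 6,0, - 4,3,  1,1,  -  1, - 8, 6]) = [  -  8, - 6, - 4,- 4, - 1, 0,1,1 , 3 , 6,  7]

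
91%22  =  3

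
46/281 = 46/281= 0.16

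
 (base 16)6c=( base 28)3o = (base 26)44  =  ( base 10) 108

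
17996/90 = 8998/45  =  199.96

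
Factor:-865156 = -2^2*216289^1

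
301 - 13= 288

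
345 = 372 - 27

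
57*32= 1824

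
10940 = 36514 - 25574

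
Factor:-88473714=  - 2^1*3^1*7^2*300931^1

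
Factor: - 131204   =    -  2^2 * 32801^1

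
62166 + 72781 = 134947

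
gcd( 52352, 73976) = 8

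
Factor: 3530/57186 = 3^(-4 )*5^1 = 5/81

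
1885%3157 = 1885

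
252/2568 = 21/214 = 0.10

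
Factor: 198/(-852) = -33/142 = - 2^( - 1 )*3^1*11^1 * 71^(-1 ) 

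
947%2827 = 947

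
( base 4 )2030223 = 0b10001100101011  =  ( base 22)id5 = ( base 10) 9003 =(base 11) 6845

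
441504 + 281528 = 723032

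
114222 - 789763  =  -675541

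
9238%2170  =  558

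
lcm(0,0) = 0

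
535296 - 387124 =148172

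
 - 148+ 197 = 49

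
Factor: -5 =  - 5^1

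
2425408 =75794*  32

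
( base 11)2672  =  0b110110001011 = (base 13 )1769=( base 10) 3467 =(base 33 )362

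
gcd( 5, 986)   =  1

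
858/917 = 858/917 = 0.94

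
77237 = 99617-22380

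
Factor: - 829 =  - 829^1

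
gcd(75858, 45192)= 1614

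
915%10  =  5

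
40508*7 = 283556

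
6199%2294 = 1611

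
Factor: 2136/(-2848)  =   - 2^( - 2 )*3^1 = - 3/4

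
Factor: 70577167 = 37^1*131^1*14561^1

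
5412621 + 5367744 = 10780365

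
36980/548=67+66/137 = 67.48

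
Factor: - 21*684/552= - 2^( - 1 )*3^2* 7^1*19^1* 23^( - 1) = - 1197/46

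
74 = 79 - 5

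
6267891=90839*69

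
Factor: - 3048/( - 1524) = 2 = 2^1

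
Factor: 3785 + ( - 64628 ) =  - 60843 = - 3^1*17^1*1193^1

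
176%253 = 176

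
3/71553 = 1/23851  =  0.00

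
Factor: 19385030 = 2^1 * 5^1*7^1*276929^1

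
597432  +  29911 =627343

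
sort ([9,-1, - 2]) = [ - 2, - 1, 9]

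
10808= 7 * 1544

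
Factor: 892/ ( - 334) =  - 446/167 = - 2^1 * 167^(  -  1) * 223^1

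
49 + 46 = 95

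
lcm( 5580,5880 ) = 546840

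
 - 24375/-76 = 24375/76 = 320.72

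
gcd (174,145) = 29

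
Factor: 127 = 127^1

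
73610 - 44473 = 29137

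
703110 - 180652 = 522458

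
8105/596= 8105/596 = 13.60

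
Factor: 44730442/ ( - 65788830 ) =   -  3^ ( - 2 ) * 5^( - 1) *19^( - 1) * 79^( - 1 ) *487^ ( - 1 )*557^1*40153^1  =  - 22365221/32894415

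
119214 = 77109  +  42105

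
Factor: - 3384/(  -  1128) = 3^1  =  3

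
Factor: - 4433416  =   - 2^3*13^1*47^1  *  907^1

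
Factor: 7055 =5^1*17^1*83^1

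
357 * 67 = 23919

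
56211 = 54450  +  1761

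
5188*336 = 1743168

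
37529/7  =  5361+2/7 = 5361.29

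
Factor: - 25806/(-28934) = 3^1*11^1*37^ ( - 1) = 33/37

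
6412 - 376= 6036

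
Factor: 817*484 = 395428 = 2^2 *11^2 * 19^1*43^1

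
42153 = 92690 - 50537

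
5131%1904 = 1323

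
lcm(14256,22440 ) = 1211760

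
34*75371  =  2562614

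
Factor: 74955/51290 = 2^( - 1)*3^1*19^1*23^ ( - 1 )*223^( - 1)*263^1 = 14991/10258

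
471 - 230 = 241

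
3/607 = 3/607 = 0.00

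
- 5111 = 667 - 5778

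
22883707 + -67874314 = - 44990607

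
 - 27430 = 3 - 27433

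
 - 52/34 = -2 + 8/17 = - 1.53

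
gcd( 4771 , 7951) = 1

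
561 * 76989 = 43190829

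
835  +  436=1271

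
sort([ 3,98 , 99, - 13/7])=[ - 13/7,3, 98 , 99]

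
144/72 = 2 = 2.00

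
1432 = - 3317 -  - 4749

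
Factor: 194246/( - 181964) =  - 97123/90982  =  - 2^( - 1 )*13^1*31^1*241^1*45491^(-1 ) 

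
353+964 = 1317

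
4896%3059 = 1837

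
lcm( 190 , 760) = 760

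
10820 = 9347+1473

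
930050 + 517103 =1447153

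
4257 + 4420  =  8677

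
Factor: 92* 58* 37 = 2^3*23^1*29^1 * 37^1 = 197432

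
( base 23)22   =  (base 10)48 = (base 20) 28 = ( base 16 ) 30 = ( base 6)120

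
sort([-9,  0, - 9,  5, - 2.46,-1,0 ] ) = [ - 9, -9, - 2.46, - 1,0,0,5]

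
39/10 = 3  +  9/10 = 3.90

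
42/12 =7/2 = 3.50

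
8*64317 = 514536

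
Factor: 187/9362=2^( - 1 )*11^1*17^1*31^( - 1 )*151^(-1 )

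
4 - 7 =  - 3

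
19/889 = 19/889 = 0.02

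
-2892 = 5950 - 8842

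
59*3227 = 190393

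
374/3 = 124  +  2/3  =  124.67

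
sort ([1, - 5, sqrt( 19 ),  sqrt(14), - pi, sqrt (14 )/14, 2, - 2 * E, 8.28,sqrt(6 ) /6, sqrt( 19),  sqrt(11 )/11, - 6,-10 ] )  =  [ - 10, - 6 , - 2*E, - 5, - pi,sqrt ( 14) /14, sqrt( 11) /11 , sqrt( 6 )/6, 1, 2,sqrt(14 ), sqrt ( 19 ), sqrt(19), 8.28]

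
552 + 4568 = 5120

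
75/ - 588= -25/196 =-0.13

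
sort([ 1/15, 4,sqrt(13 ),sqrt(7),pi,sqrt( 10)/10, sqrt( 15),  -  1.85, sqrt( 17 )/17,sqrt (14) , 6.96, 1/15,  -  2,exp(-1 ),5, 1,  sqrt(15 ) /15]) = [-2, - 1.85,1/15,  1/15,  sqrt( 17 ) /17,sqrt(15) /15, sqrt(10 ) /10, exp( - 1),1, sqrt(7), pi,sqrt(13), sqrt(14),  sqrt ( 15 ),4, 5,6.96 ] 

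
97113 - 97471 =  - 358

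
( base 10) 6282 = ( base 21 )e53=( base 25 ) a17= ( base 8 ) 14212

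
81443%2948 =1847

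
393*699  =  274707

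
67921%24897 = 18127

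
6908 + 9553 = 16461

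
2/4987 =2/4987  =  0.00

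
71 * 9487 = 673577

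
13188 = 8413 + 4775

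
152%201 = 152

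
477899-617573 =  -139674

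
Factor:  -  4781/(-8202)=2^(-1)*3^(-1)*7^1*683^1* 1367^(-1)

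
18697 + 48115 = 66812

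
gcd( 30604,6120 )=4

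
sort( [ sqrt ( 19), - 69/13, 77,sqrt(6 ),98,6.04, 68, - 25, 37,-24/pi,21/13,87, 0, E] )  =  [ - 25, - 24/pi, - 69/13,0, 21/13 , sqrt(6 ),E, sqrt(19), 6.04 , 37, 68,77, 87,  98 ]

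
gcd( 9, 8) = 1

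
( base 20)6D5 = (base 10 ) 2665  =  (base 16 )A69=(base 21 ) 60j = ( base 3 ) 10122201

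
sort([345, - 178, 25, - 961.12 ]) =[ - 961.12, - 178, 25,345 ] 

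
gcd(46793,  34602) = 73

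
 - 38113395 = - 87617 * 435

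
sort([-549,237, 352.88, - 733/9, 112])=[ - 549, - 733/9, 112 , 237,352.88 ] 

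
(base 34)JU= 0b1010100100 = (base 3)221001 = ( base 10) 676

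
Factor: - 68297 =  - 163^1*419^1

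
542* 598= 324116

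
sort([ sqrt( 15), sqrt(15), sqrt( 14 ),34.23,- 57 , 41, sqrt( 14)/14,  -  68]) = [ - 68 , - 57, sqrt( 14)/14,sqrt(14), sqrt( 15), sqrt( 15),34.23, 41 ] 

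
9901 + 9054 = 18955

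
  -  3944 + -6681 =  - 10625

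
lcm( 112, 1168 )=8176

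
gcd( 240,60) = 60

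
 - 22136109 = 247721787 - 269857896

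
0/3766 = 0 = 0.00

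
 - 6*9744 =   -  58464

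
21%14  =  7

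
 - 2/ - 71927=2/71927 = 0.00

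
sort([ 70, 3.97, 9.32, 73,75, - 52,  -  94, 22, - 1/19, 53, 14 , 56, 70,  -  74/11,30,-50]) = [ - 94, - 52,-50, - 74/11, - 1/19, 3.97, 9.32 , 14,22,  30, 53,56 , 70, 70,73, 75] 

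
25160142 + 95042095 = 120202237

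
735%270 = 195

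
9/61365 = 3/20455 = 0.00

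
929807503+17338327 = 947145830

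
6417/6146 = 6417/6146 = 1.04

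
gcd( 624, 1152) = 48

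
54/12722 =27/6361 = 0.00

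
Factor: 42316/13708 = 23^( - 1) *71^1 =71/23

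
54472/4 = 13618 = 13618.00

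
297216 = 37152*8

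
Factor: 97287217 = 23^1*97^1*43607^1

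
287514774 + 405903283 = 693418057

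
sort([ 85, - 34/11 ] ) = [-34/11,85]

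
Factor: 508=2^2*127^1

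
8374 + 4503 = 12877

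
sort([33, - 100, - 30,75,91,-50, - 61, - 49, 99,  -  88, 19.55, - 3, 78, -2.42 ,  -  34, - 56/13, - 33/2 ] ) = [ - 100, - 88,  -  61 , - 50, - 49, - 34, - 30, - 33/2, - 56/13,- 3, - 2.42,19.55, 33,  75, 78,91  ,  99]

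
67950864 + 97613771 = 165564635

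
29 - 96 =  - 67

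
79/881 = 79/881 = 0.09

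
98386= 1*98386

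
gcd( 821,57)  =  1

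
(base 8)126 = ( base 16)56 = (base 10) 86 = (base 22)3k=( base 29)2S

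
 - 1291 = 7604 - 8895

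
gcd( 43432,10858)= 10858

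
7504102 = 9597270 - 2093168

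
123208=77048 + 46160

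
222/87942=37/14657 = 0.00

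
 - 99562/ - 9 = 99562/9 = 11062.44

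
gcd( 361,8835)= 19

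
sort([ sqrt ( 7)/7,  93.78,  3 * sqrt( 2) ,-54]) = [ - 54, sqrt (7)/7,3 * sqrt (2),93.78 ]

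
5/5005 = 1/1001 = 0.00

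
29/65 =29/65 = 0.45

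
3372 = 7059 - 3687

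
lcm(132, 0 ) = 0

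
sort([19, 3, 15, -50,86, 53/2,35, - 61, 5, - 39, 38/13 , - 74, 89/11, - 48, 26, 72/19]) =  [  -  74,  -  61, - 50 , - 48, - 39, 38/13,3, 72/19, 5, 89/11, 15, 19, 26, 53/2, 35,86]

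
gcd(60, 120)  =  60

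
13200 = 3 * 4400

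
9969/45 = 221 + 8/15 = 221.53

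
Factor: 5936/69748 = 2^2*47^( - 1) = 4/47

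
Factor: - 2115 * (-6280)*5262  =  2^4*3^3*5^2*47^1*157^1 * 877^1 = 69890936400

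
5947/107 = 55 + 62/107 = 55.58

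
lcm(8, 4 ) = 8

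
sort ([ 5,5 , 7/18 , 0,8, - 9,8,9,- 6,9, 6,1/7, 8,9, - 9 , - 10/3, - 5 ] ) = [  -  9, -9,-6, -5, - 10/3,0,1/7,  7/18, 5,5,6, 8,8,8,9,9,9] 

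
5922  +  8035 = 13957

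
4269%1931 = 407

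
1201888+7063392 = 8265280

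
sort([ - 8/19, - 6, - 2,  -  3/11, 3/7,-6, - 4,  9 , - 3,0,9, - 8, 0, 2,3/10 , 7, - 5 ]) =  [  -  8 , -6, - 6 , - 5, - 4, - 3,- 2, - 8/19, - 3/11,0, 0,3/10, 3/7  ,  2, 7,9,9 ]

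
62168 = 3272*19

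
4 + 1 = 5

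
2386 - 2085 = 301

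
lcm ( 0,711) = 0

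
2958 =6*493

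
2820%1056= 708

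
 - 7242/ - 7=7242/7=1034.57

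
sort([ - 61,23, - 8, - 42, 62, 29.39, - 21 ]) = [-61,-42,- 21,-8, 23, 29.39, 62 ]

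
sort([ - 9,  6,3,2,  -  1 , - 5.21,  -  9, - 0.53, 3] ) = [  -  9, - 9, - 5.21, - 1,  -  0.53, 2,3,3,6]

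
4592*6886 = 31620512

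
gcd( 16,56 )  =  8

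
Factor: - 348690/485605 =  - 354/493 = - 2^1*3^1*17^( - 1 )* 29^(-1 )*59^1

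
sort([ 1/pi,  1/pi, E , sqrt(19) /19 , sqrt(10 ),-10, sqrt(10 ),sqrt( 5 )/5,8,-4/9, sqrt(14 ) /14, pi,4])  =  [ - 10,-4/9,  sqrt( 19 )/19 , sqrt( 14 )/14,1/pi,1/pi, sqrt( 5)/5,E, pi,sqrt( 10), sqrt( 10 ),4,8]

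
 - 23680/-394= 11840/197   =  60.10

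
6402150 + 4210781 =10612931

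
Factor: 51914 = 2^1 * 101^1*257^1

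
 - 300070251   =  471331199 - 771401450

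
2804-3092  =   - 288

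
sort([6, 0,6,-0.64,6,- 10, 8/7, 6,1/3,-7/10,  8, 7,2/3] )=[ - 10, - 7/10,  -  0.64,0 , 1/3, 2/3,8/7,6,6, 6, 6,7 , 8] 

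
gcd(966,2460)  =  6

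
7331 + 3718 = 11049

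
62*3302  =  204724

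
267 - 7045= - 6778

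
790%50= 40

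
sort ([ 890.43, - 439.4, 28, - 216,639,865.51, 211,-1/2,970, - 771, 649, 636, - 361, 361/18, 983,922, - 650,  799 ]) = [ - 771, - 650, -439.4 ,-361 , - 216,-1/2,361/18,  28,211 , 636,639 , 649,  799,865.51,890.43 , 922,  970, 983 ] 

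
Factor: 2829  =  3^1*23^1*41^1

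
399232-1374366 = - 975134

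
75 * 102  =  7650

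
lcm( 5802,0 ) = 0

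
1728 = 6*288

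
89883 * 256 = 23010048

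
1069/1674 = 1069/1674 = 0.64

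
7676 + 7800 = 15476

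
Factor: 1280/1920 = 2^1*3^( - 1) = 2/3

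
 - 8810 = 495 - 9305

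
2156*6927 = 14934612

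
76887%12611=1221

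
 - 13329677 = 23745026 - 37074703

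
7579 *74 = 560846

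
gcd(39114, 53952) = 6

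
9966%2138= 1414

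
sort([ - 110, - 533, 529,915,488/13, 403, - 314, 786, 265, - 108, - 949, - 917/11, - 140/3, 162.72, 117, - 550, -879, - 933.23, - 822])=[ - 949 ,  -  933.23, - 879, - 822, - 550, - 533, - 314, - 110, - 108,- 917/11 , - 140/3, 488/13 , 117, 162.72, 265,403, 529, 786 , 915]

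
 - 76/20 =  - 19/5 = -  3.80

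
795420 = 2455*324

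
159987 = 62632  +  97355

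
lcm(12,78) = 156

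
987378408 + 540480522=1527858930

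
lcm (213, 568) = 1704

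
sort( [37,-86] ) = [ - 86, 37]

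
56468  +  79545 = 136013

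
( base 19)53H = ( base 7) 5323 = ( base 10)1879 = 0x757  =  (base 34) 1L9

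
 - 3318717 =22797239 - 26115956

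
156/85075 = 156/85075 = 0.00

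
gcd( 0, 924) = 924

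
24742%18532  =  6210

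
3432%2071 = 1361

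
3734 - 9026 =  - 5292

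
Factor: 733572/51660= 71/5 = 5^(-1) * 71^1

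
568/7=81 + 1/7=81.14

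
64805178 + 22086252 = 86891430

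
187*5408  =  1011296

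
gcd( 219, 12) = 3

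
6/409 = 6/409 = 0.01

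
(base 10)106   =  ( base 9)127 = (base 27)3p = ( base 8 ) 152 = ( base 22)4i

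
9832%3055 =667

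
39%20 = 19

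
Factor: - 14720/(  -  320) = 2^1 * 23^1 = 46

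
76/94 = 38/47= 0.81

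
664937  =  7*94991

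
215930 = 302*715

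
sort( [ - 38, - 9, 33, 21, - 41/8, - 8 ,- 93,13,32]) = [ - 93, - 38, - 9, - 8, - 41/8,13,21,32,33]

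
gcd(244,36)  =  4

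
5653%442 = 349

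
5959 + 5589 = 11548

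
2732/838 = 3  +  109/419 = 3.26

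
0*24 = 0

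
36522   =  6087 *6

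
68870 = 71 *970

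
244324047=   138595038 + 105729009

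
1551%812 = 739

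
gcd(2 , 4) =2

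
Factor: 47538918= 2^1 * 3^2*7^2*53899^1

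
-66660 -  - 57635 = - 9025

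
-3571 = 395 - 3966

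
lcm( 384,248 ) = 11904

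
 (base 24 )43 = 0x63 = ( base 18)59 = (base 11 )90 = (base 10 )99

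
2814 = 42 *67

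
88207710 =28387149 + 59820561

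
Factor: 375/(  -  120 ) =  - 2^( - 3)*5^2 = -25/8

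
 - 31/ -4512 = 31/4512 = 0.01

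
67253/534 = 125 + 503/534 = 125.94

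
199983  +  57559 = 257542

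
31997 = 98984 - 66987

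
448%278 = 170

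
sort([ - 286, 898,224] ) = [ - 286,224,  898 ] 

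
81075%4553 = 3674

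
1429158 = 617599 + 811559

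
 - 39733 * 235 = -9337255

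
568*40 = 22720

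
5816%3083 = 2733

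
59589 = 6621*9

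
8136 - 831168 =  - 823032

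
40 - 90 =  - 50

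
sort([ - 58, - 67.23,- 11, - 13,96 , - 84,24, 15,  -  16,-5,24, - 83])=[-84, - 83 , - 67.23,-58,-16,-13, - 11, - 5, 15 , 24,  24, 96]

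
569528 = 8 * 71191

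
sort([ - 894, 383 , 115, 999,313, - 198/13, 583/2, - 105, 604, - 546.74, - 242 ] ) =[-894, - 546.74, - 242, - 105,  -  198/13,115,583/2, 313,  383,604, 999] 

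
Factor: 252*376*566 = 53629632 = 2^6*3^2*7^1*47^1*283^1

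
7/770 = 1/110 = 0.01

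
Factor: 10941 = 3^1*7^1*521^1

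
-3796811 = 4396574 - 8193385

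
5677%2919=2758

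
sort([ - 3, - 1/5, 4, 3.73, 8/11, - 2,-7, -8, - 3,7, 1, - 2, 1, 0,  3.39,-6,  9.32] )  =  [-8, - 7, - 6,- 3, - 3, - 2,-2, -1/5,0,8/11,1,1,3.39,  3.73, 4, 7, 9.32] 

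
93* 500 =46500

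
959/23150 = 959/23150 = 0.04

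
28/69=28/69 =0.41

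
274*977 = 267698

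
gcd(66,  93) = 3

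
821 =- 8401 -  - 9222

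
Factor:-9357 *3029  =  - 3^1*13^1*233^1*3119^1 = - 28342353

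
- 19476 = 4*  ( - 4869)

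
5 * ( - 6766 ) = - 33830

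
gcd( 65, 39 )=13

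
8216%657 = 332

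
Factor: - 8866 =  - 2^1*11^1*13^1*31^1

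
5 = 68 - 63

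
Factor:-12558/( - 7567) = 78/47 = 2^1*3^1* 13^1*47^( - 1)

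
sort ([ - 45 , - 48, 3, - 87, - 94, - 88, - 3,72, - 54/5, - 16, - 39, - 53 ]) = [ - 94, - 88, - 87, - 53, - 48, - 45,-39, - 16, - 54/5 , - 3 , 3 , 72]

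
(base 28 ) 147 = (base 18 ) 2E3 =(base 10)903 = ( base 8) 1607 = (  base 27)16c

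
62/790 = 31/395 = 0.08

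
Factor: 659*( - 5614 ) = - 2^1* 7^1*401^1*659^1 = - 3699626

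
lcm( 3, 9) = 9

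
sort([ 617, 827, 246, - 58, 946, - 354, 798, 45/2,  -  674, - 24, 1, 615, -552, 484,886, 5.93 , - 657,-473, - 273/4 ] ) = [ - 674  , - 657, - 552,-473,-354, - 273/4, - 58,- 24,1, 5.93, 45/2, 246,  484, 615,617 , 798, 827, 886, 946] 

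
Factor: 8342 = 2^1*43^1*97^1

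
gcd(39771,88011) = 9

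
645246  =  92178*7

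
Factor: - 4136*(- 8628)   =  2^5*3^1 *11^1*47^1*719^1 = 35685408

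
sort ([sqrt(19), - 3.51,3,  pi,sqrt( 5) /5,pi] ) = [-3.51,sqrt( 5 ) /5, 3, pi, pi, sqrt(19 ) ] 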